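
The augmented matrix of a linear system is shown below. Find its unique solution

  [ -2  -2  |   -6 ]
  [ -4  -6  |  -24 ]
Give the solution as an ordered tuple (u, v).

R1 := -1/2·R1
  [  1   1  |    3 ]
  [ -4  -6  |  -24 ]
R2 := R2 + 4·R1
  [ 1   1  |    3 ]
  [ 0  -2  |  -12 ]
R2 := -1/2·R2
  [ 1  1  |  3 ]
  [ 0  1  |  6 ]
R1 := R1 − R2
  [ 1  0  |  -3 ]
  [ 0  1  |   6 ]
Reading off the last column: u = -3, v = 6.

(-3, 6)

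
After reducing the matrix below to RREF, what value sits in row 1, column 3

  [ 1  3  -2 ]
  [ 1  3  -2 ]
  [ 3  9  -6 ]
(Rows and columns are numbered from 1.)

-2

Subtract R1 from R2.
  [ 1  3  -2 ]
  [ 0  0   0 ]
  [ 3  9  -6 ]
Subtract 3 times R1 from R3.
  [ 1  3  -2 ]
  [ 0  0   0 ]
  [ 0  0   0 ]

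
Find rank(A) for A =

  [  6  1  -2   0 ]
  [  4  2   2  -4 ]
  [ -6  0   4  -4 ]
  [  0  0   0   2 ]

r1 → 1/6·r1
  [  1  1/6  -1/3   0 ]
  [  4    2     2  -4 ]
  [ -6    0     4  -4 ]
  [  0    0     0   2 ]
r2 → r2 − 4·r1
  [  1  1/6  -1/3   0 ]
  [  0  4/3  10/3  -4 ]
  [ -6    0     4  -4 ]
  [  0    0     0   2 ]
r3 → r3 + 6·r1
  [ 1  1/6  -1/3   0 ]
  [ 0  4/3  10/3  -4 ]
  [ 0    1     2  -4 ]
  [ 0    0     0   2 ]
r2 → 3/4·r2
  [ 1  1/6  -1/3   0 ]
  [ 0    1   5/2  -3 ]
  [ 0    1     2  -4 ]
  [ 0    0     0   2 ]
r3 → r3 − r2
  [ 1  1/6  -1/3   0 ]
  [ 0    1   5/2  -3 ]
  [ 0    0  -1/2  -1 ]
  [ 0    0     0   2 ]
r3 → -2·r3
  [ 1  1/6  -1/3   0 ]
  [ 0    1   5/2  -3 ]
  [ 0    0     1   2 ]
  [ 0    0     0   2 ]
r4 → 1/2·r4
  [ 1  1/6  -1/3   0 ]
  [ 0    1   5/2  -3 ]
  [ 0    0     1   2 ]
  [ 0    0     0   1 ]
r3 → r3 − 2·r4
  [ 1  1/6  -1/3   0 ]
  [ 0    1   5/2  -3 ]
  [ 0    0     1   0 ]
  [ 0    0     0   1 ]
r2 → r2 + 3·r4
  [ 1  1/6  -1/3  0 ]
  [ 0    1   5/2  0 ]
  [ 0    0     1  0 ]
  [ 0    0     0  1 ]
r2 → r2 − 5/2·r3
  [ 1  1/6  -1/3  0 ]
  [ 0    1     0  0 ]
  [ 0    0     1  0 ]
  [ 0    0     0  1 ]
r1 → r1 + 1/3·r3
  [ 1  1/6  0  0 ]
  [ 0    1  0  0 ]
  [ 0    0  1  0 ]
  [ 0    0  0  1 ]
r1 → r1 − 1/6·r2
  [ 1  0  0  0 ]
  [ 0  1  0  0 ]
  [ 0  0  1  0 ]
  [ 0  0  0  1 ]
The reduced form has 4 nonzero rows.

rank = 4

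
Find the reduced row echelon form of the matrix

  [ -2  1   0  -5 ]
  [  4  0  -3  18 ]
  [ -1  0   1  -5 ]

[[1, 0, 0, 3], [0, 1, 0, 1], [0, 0, 1, -2]]

R1 := -1/2·R1
  [  1  -1/2   0  5/2 ]
  [  4     0  -3   18 ]
  [ -1     0   1   -5 ]
R2 := R2 − 4·R1
  [  1  -1/2   0  5/2 ]
  [  0     2  -3    8 ]
  [ -1     0   1   -5 ]
R3 := R3 + R1
  [ 1  -1/2   0   5/2 ]
  [ 0     2  -3     8 ]
  [ 0  -1/2   1  -5/2 ]
R2 := 1/2·R2
  [ 1  -1/2     0   5/2 ]
  [ 0     1  -3/2     4 ]
  [ 0  -1/2     1  -5/2 ]
R3 := R3 + 1/2·R2
  [ 1  -1/2     0   5/2 ]
  [ 0     1  -3/2     4 ]
  [ 0     0   1/4  -1/2 ]
R3 := 4·R3
  [ 1  -1/2     0  5/2 ]
  [ 0     1  -3/2    4 ]
  [ 0     0     1   -2 ]
R2 := R2 + 3/2·R3
  [ 1  -1/2  0  5/2 ]
  [ 0     1  0    1 ]
  [ 0     0  1   -2 ]
R1 := R1 + 1/2·R2
  [ 1  0  0   3 ]
  [ 0  1  0   1 ]
  [ 0  0  1  -2 ]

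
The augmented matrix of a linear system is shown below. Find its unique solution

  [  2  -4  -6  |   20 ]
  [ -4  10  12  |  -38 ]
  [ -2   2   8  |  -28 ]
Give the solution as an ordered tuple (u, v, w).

Multiply ρ1 by 1/2.
Add 4 times ρ1 to ρ2.
Add 2 times ρ1 to ρ3.
Multiply ρ2 by 1/2.
Add 2 times ρ2 to ρ3.
Multiply ρ3 by 1/2.
Add 3 times ρ3 to ρ1.
Add 2 times ρ2 to ρ1.
Reading off the last column: u = 3, v = 1, w = -3.

(3, 1, -3)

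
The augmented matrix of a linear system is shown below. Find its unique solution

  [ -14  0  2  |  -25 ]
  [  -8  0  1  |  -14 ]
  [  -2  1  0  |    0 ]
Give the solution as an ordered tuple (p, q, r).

Multiply R1 by -1/14.
  [  1  0  -1/7  |  25/14 ]
  [ -8  0     1  |    -14 ]
  [ -2  1     0  |      0 ]
Add 8 times R1 to R2.
  [  1  0  -1/7  |  25/14 ]
  [  0  0  -1/7  |    2/7 ]
  [ -2  1     0  |      0 ]
Add 2 times R1 to R3.
  [ 1  0  -1/7  |  25/14 ]
  [ 0  0  -1/7  |    2/7 ]
  [ 0  1  -2/7  |   25/7 ]
Swap R2 and R3.
  [ 1  0  -1/7  |  25/14 ]
  [ 0  1  -2/7  |   25/7 ]
  [ 0  0  -1/7  |    2/7 ]
Multiply R3 by -7.
  [ 1  0  -1/7  |  25/14 ]
  [ 0  1  -2/7  |   25/7 ]
  [ 0  0     1  |     -2 ]
Add 2/7 times R3 to R2.
  [ 1  0  -1/7  |  25/14 ]
  [ 0  1     0  |      3 ]
  [ 0  0     1  |     -2 ]
Add 1/7 times R3 to R1.
  [ 1  0  0  |  3/2 ]
  [ 0  1  0  |    3 ]
  [ 0  0  1  |   -2 ]
Reading off the last column: p = 3/2, q = 3, r = -2.

(3/2, 3, -2)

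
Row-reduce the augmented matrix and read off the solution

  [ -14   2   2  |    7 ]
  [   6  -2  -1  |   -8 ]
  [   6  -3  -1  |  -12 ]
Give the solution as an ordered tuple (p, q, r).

r1 := -1/14·r1
  [ 1  -1/7  -1/7  |  -1/2 ]
  [ 6    -2    -1  |    -8 ]
  [ 6    -3    -1  |   -12 ]
r2 := r2 − 6·r1
  [ 1  -1/7  -1/7  |  -1/2 ]
  [ 0  -8/7  -1/7  |    -5 ]
  [ 6    -3    -1  |   -12 ]
r3 := r3 − 6·r1
  [ 1   -1/7  -1/7  |  -1/2 ]
  [ 0   -8/7  -1/7  |    -5 ]
  [ 0  -15/7  -1/7  |    -9 ]
r2 := -7/8·r2
  [ 1   -1/7  -1/7  |  -1/2 ]
  [ 0      1   1/8  |  35/8 ]
  [ 0  -15/7  -1/7  |    -9 ]
r3 := r3 + 15/7·r2
  [ 1  -1/7  -1/7  |  -1/2 ]
  [ 0     1   1/8  |  35/8 ]
  [ 0     0   1/8  |   3/8 ]
r3 := 8·r3
  [ 1  -1/7  -1/7  |  -1/2 ]
  [ 0     1   1/8  |  35/8 ]
  [ 0     0     1  |     3 ]
r2 := r2 − 1/8·r3
  [ 1  -1/7  -1/7  |  -1/2 ]
  [ 0     1     0  |     4 ]
  [ 0     0     1  |     3 ]
r1 := r1 + 1/7·r3
  [ 1  -1/7  0  |  -1/14 ]
  [ 0     1  0  |      4 ]
  [ 0     0  1  |      3 ]
r1 := r1 + 1/7·r2
  [ 1  0  0  |  1/2 ]
  [ 0  1  0  |    4 ]
  [ 0  0  1  |    3 ]
Reading off the last column: p = 1/2, q = 4, r = 3.

(1/2, 4, 3)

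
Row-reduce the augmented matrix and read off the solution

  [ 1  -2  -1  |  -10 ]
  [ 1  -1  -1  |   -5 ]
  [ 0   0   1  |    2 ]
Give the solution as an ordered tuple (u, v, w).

(2, 5, 2)

r2 → r2 − r1
r1 → r1 + r3
r1 → r1 + 2·r2
Reading off the last column: u = 2, v = 5, w = 2.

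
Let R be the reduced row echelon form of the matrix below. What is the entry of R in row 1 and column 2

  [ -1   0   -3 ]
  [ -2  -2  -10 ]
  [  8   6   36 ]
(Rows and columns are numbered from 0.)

2

Multiply ρ1 by -1.
  [  1   0    3 ]
  [ -2  -2  -10 ]
  [  8   6   36 ]
Add 2 times ρ1 to ρ2.
  [ 1   0   3 ]
  [ 0  -2  -4 ]
  [ 8   6  36 ]
Subtract 8 times ρ1 from ρ3.
  [ 1   0   3 ]
  [ 0  -2  -4 ]
  [ 0   6  12 ]
Multiply ρ2 by -1/2.
  [ 1  0   3 ]
  [ 0  1   2 ]
  [ 0  6  12 ]
Subtract 6 times ρ2 from ρ3.
  [ 1  0  3 ]
  [ 0  1  2 ]
  [ 0  0  0 ]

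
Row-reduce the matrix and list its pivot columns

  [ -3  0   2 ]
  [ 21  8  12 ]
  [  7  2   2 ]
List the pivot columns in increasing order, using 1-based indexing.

ρ1 ← -1/3·ρ1
  [  1  0  -2/3 ]
  [ 21  8    12 ]
  [  7  2     2 ]
ρ2 ← ρ2 − 21·ρ1
  [ 1  0  -2/3 ]
  [ 0  8    26 ]
  [ 7  2     2 ]
ρ3 ← ρ3 − 7·ρ1
  [ 1  0  -2/3 ]
  [ 0  8    26 ]
  [ 0  2  20/3 ]
ρ2 ← 1/8·ρ2
  [ 1  0  -2/3 ]
  [ 0  1  13/4 ]
  [ 0  2  20/3 ]
ρ3 ← ρ3 − 2·ρ2
  [ 1  0  -2/3 ]
  [ 0  1  13/4 ]
  [ 0  0   1/6 ]
ρ3 ← 6·ρ3
  [ 1  0  -2/3 ]
  [ 0  1  13/4 ]
  [ 0  0     1 ]
ρ2 ← ρ2 − 13/4·ρ3
  [ 1  0  -2/3 ]
  [ 0  1     0 ]
  [ 0  0     1 ]
ρ1 ← ρ1 + 2/3·ρ3
  [ 1  0  0 ]
  [ 0  1  0 ]
  [ 0  0  1 ]
Pivot columns are the columns containing a leading 1.

1, 2, 3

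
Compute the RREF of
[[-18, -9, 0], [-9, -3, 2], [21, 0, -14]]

[[1, 0, -2/3], [0, 1, 4/3], [0, 0, 0]]

R1 → -1/18·R1
  [  1  1/2    0 ]
  [ -9   -3    2 ]
  [ 21    0  -14 ]
R2 → R2 + 9·R1
  [  1  1/2    0 ]
  [  0  3/2    2 ]
  [ 21    0  -14 ]
R3 → R3 − 21·R1
  [ 1    1/2    0 ]
  [ 0    3/2    2 ]
  [ 0  -21/2  -14 ]
R2 → 2/3·R2
  [ 1    1/2    0 ]
  [ 0      1  4/3 ]
  [ 0  -21/2  -14 ]
R3 → R3 + 21/2·R2
  [ 1  1/2    0 ]
  [ 0    1  4/3 ]
  [ 0    0    0 ]
R1 → R1 − 1/2·R2
  [ 1  0  -2/3 ]
  [ 0  1   4/3 ]
  [ 0  0     0 ]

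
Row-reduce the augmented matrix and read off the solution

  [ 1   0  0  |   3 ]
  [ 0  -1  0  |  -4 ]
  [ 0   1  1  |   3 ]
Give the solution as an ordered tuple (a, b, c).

Multiply R2 by -1.
  [ 1  0  0  |  3 ]
  [ 0  1  0  |  4 ]
  [ 0  1  1  |  3 ]
Subtract R2 from R3.
  [ 1  0  0  |   3 ]
  [ 0  1  0  |   4 ]
  [ 0  0  1  |  -1 ]
Reading off the last column: a = 3, b = 4, c = -1.

(3, 4, -1)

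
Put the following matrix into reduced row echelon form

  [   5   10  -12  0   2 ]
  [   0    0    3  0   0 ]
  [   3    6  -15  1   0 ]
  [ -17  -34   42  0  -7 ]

R1 → 1/5·R1
  [   1    2  -12/5  0  2/5 ]
  [   0    0      3  0    0 ]
  [   3    6    -15  1    0 ]
  [ -17  -34     42  0   -7 ]
R3 → R3 − 3·R1
  [   1    2  -12/5  0   2/5 ]
  [   0    0      3  0     0 ]
  [   0    0  -39/5  1  -6/5 ]
  [ -17  -34     42  0    -7 ]
R4 → R4 + 17·R1
  [ 1  2  -12/5  0   2/5 ]
  [ 0  0      3  0     0 ]
  [ 0  0  -39/5  1  -6/5 ]
  [ 0  0    6/5  0  -1/5 ]
R2 → 1/3·R2
  [ 1  2  -12/5  0   2/5 ]
  [ 0  0      1  0     0 ]
  [ 0  0  -39/5  1  -6/5 ]
  [ 0  0    6/5  0  -1/5 ]
R3 → R3 + 39/5·R2
  [ 1  2  -12/5  0   2/5 ]
  [ 0  0      1  0     0 ]
  [ 0  0      0  1  -6/5 ]
  [ 0  0    6/5  0  -1/5 ]
R4 → R4 − 6/5·R2
  [ 1  2  -12/5  0   2/5 ]
  [ 0  0      1  0     0 ]
  [ 0  0      0  1  -6/5 ]
  [ 0  0      0  0  -1/5 ]
R4 → -5·R4
  [ 1  2  -12/5  0   2/5 ]
  [ 0  0      1  0     0 ]
  [ 0  0      0  1  -6/5 ]
  [ 0  0      0  0     1 ]
R3 → R3 + 6/5·R4
  [ 1  2  -12/5  0  2/5 ]
  [ 0  0      1  0    0 ]
  [ 0  0      0  1    0 ]
  [ 0  0      0  0    1 ]
R1 → R1 − 2/5·R4
  [ 1  2  -12/5  0  0 ]
  [ 0  0      1  0  0 ]
  [ 0  0      0  1  0 ]
  [ 0  0      0  0  1 ]
R1 → R1 + 12/5·R2
  [ 1  2  0  0  0 ]
  [ 0  0  1  0  0 ]
  [ 0  0  0  1  0 ]
  [ 0  0  0  0  1 ]

[[1, 2, 0, 0, 0], [0, 0, 1, 0, 0], [0, 0, 0, 1, 0], [0, 0, 0, 0, 1]]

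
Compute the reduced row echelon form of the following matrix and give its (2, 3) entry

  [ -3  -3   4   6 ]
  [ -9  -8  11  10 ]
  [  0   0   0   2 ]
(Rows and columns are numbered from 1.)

R1 := -1/3·R1
  [  1   1  -4/3  -2 ]
  [ -9  -8    11  10 ]
  [  0   0     0   2 ]
R2 := R2 + 9·R1
  [ 1  1  -4/3  -2 ]
  [ 0  1    -1  -8 ]
  [ 0  0     0   2 ]
R3 := 1/2·R3
  [ 1  1  -4/3  -2 ]
  [ 0  1    -1  -8 ]
  [ 0  0     0   1 ]
R2 := R2 + 8·R3
  [ 1  1  -4/3  -2 ]
  [ 0  1    -1   0 ]
  [ 0  0     0   1 ]
R1 := R1 + 2·R3
  [ 1  1  -4/3  0 ]
  [ 0  1    -1  0 ]
  [ 0  0     0  1 ]
R1 := R1 − R2
  [ 1  0  -1/3  0 ]
  [ 0  1    -1  0 ]
  [ 0  0     0  1 ]

-1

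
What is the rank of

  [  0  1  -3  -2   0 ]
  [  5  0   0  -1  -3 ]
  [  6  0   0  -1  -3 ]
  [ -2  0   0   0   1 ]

rank = 4

ρ1 <=> ρ2
  [  5  0   0  -1  -3 ]
  [  0  1  -3  -2   0 ]
  [  6  0   0  -1  -3 ]
  [ -2  0   0   0   1 ]
ρ1 ← 1/5·ρ1
  [  1  0   0  -1/5  -3/5 ]
  [  0  1  -3    -2     0 ]
  [  6  0   0    -1    -3 ]
  [ -2  0   0     0     1 ]
ρ3 ← ρ3 − 6·ρ1
  [  1  0   0  -1/5  -3/5 ]
  [  0  1  -3    -2     0 ]
  [  0  0   0   1/5   3/5 ]
  [ -2  0   0     0     1 ]
ρ4 ← ρ4 + 2·ρ1
  [ 1  0   0  -1/5  -3/5 ]
  [ 0  1  -3    -2     0 ]
  [ 0  0   0   1/5   3/5 ]
  [ 0  0   0  -2/5  -1/5 ]
ρ3 ← 5·ρ3
  [ 1  0   0  -1/5  -3/5 ]
  [ 0  1  -3    -2     0 ]
  [ 0  0   0     1     3 ]
  [ 0  0   0  -2/5  -1/5 ]
ρ4 ← ρ4 + 2/5·ρ3
  [ 1  0   0  -1/5  -3/5 ]
  [ 0  1  -3    -2     0 ]
  [ 0  0   0     1     3 ]
  [ 0  0   0     0     1 ]
ρ3 ← ρ3 − 3·ρ4
  [ 1  0   0  -1/5  -3/5 ]
  [ 0  1  -3    -2     0 ]
  [ 0  0   0     1     0 ]
  [ 0  0   0     0     1 ]
ρ1 ← ρ1 + 3/5·ρ4
  [ 1  0   0  -1/5  0 ]
  [ 0  1  -3    -2  0 ]
  [ 0  0   0     1  0 ]
  [ 0  0   0     0  1 ]
ρ2 ← ρ2 + 2·ρ3
  [ 1  0   0  -1/5  0 ]
  [ 0  1  -3     0  0 ]
  [ 0  0   0     1  0 ]
  [ 0  0   0     0  1 ]
ρ1 ← ρ1 + 1/5·ρ3
  [ 1  0   0  0  0 ]
  [ 0  1  -3  0  0 ]
  [ 0  0   0  1  0 ]
  [ 0  0   0  0  1 ]
The reduced form has 4 nonzero rows.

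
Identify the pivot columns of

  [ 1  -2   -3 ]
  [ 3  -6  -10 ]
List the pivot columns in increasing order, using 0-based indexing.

0, 2

ρ2 -> ρ2 − 3·ρ1
  [ 1  -2  -3 ]
  [ 0   0  -1 ]
ρ2 -> -1·ρ2
  [ 1  -2  -3 ]
  [ 0   0   1 ]
ρ1 -> ρ1 + 3·ρ2
  [ 1  -2  0 ]
  [ 0   0  1 ]
Pivot columns are the columns containing a leading 1.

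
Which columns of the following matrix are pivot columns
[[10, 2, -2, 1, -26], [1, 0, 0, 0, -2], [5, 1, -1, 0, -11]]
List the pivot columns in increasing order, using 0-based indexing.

0, 1, 3

Multiply r1 by 1/10.
  [ 1  1/5  -1/5  1/10  -13/5 ]
  [ 1    0     0     0     -2 ]
  [ 5    1    -1     0    -11 ]
Subtract r1 from r2.
  [ 1   1/5  -1/5   1/10  -13/5 ]
  [ 0  -1/5   1/5  -1/10    3/5 ]
  [ 5     1    -1      0    -11 ]
Subtract 5 times r1 from r3.
  [ 1   1/5  -1/5   1/10  -13/5 ]
  [ 0  -1/5   1/5  -1/10    3/5 ]
  [ 0     0     0   -1/2      2 ]
Multiply r2 by -5.
  [ 1  1/5  -1/5  1/10  -13/5 ]
  [ 0    1    -1   1/2     -3 ]
  [ 0    0     0  -1/2      2 ]
Multiply r3 by -2.
  [ 1  1/5  -1/5  1/10  -13/5 ]
  [ 0    1    -1   1/2     -3 ]
  [ 0    0     0     1     -4 ]
Subtract 1/2 times r3 from r2.
  [ 1  1/5  -1/5  1/10  -13/5 ]
  [ 0    1    -1     0     -1 ]
  [ 0    0     0     1     -4 ]
Subtract 1/10 times r3 from r1.
  [ 1  1/5  -1/5  0  -11/5 ]
  [ 0    1    -1  0     -1 ]
  [ 0    0     0  1     -4 ]
Subtract 1/5 times r2 from r1.
  [ 1  0   0  0  -2 ]
  [ 0  1  -1  0  -1 ]
  [ 0  0   0  1  -4 ]
Pivot columns are the columns containing a leading 1.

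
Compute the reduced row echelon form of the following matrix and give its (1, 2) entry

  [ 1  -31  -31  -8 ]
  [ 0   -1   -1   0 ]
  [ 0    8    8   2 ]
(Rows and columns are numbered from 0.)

1

R2 → -1·R2
  [ 1  -31  -31  -8 ]
  [ 0    1    1   0 ]
  [ 0    8    8   2 ]
R3 → R3 − 8·R2
  [ 1  -31  -31  -8 ]
  [ 0    1    1   0 ]
  [ 0    0    0   2 ]
R3 → 1/2·R3
  [ 1  -31  -31  -8 ]
  [ 0    1    1   0 ]
  [ 0    0    0   1 ]
R1 → R1 + 8·R3
  [ 1  -31  -31  0 ]
  [ 0    1    1  0 ]
  [ 0    0    0  1 ]
R1 → R1 + 31·R2
  [ 1  0  0  0 ]
  [ 0  1  1  0 ]
  [ 0  0  0  1 ]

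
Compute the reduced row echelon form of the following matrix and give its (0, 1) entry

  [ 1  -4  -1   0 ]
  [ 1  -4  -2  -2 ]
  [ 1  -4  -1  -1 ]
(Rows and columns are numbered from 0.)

-4

r2 := r2 − r1
r3 := r3 − r1
r2 := -1·r2
r3 := -1·r3
r2 := r2 − 2·r3
r1 := r1 + r2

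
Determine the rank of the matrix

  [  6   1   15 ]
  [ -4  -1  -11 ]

R1 -> 1/6·R1
  [  1  1/6  5/2 ]
  [ -4   -1  -11 ]
R2 -> R2 + 4·R1
  [ 1   1/6  5/2 ]
  [ 0  -1/3   -1 ]
R2 -> -3·R2
  [ 1  1/6  5/2 ]
  [ 0    1    3 ]
R1 -> R1 − 1/6·R2
  [ 1  0  2 ]
  [ 0  1  3 ]
The reduced form has 2 nonzero rows.

rank = 2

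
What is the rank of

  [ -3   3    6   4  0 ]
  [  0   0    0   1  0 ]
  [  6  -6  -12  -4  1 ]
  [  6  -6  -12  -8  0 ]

rank = 3

Multiply R1 by -1/3.
  [ 1  -1   -2  -4/3  0 ]
  [ 0   0    0     1  0 ]
  [ 6  -6  -12    -4  1 ]
  [ 6  -6  -12    -8  0 ]
Subtract 6 times R1 from R3.
  [ 1  -1   -2  -4/3  0 ]
  [ 0   0    0     1  0 ]
  [ 0   0    0     4  1 ]
  [ 6  -6  -12    -8  0 ]
Subtract 6 times R1 from R4.
  [ 1  -1  -2  -4/3  0 ]
  [ 0   0   0     1  0 ]
  [ 0   0   0     4  1 ]
  [ 0   0   0     0  0 ]
Subtract 4 times R2 from R3.
  [ 1  -1  -2  -4/3  0 ]
  [ 0   0   0     1  0 ]
  [ 0   0   0     0  1 ]
  [ 0   0   0     0  0 ]
Add 4/3 times R2 to R1.
  [ 1  -1  -2  0  0 ]
  [ 0   0   0  1  0 ]
  [ 0   0   0  0  1 ]
  [ 0   0   0  0  0 ]
The reduced form has 3 nonzero rows.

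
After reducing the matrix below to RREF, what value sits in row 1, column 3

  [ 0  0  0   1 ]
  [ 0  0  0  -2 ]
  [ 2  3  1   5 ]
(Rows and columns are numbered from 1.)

1/2

ρ1 ↔ ρ3
  [ 2  3  1   5 ]
  [ 0  0  0  -2 ]
  [ 0  0  0   1 ]
ρ1 ← 1/2·ρ1
  [ 1  3/2  1/2  5/2 ]
  [ 0    0    0   -2 ]
  [ 0    0    0    1 ]
ρ2 ← -1/2·ρ2
  [ 1  3/2  1/2  5/2 ]
  [ 0    0    0    1 ]
  [ 0    0    0    1 ]
ρ3 ← ρ3 − ρ2
  [ 1  3/2  1/2  5/2 ]
  [ 0    0    0    1 ]
  [ 0    0    0    0 ]
ρ1 ← ρ1 − 5/2·ρ2
  [ 1  3/2  1/2  0 ]
  [ 0    0    0  1 ]
  [ 0    0    0  0 ]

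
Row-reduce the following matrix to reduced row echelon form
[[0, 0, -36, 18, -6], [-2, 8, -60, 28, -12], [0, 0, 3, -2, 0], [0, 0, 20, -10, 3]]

ρ1 <=> ρ2
  [ -2  8  -60   28  -12 ]
  [  0  0  -36   18   -6 ]
  [  0  0    3   -2    0 ]
  [  0  0   20  -10    3 ]
ρ1 → -1/2·ρ1
  [ 1  -4   30  -14   6 ]
  [ 0   0  -36   18  -6 ]
  [ 0   0    3   -2   0 ]
  [ 0   0   20  -10   3 ]
ρ2 → -1/36·ρ2
  [ 1  -4  30   -14    6 ]
  [ 0   0   1  -1/2  1/6 ]
  [ 0   0   3    -2    0 ]
  [ 0   0  20   -10    3 ]
ρ3 → ρ3 − 3·ρ2
  [ 1  -4  30   -14     6 ]
  [ 0   0   1  -1/2   1/6 ]
  [ 0   0   0  -1/2  -1/2 ]
  [ 0   0  20   -10     3 ]
ρ4 → ρ4 − 20·ρ2
  [ 1  -4  30   -14     6 ]
  [ 0   0   1  -1/2   1/6 ]
  [ 0   0   0  -1/2  -1/2 ]
  [ 0   0   0     0  -1/3 ]
ρ3 → -2·ρ3
  [ 1  -4  30   -14     6 ]
  [ 0   0   1  -1/2   1/6 ]
  [ 0   0   0     1     1 ]
  [ 0   0   0     0  -1/3 ]
ρ4 → -3·ρ4
  [ 1  -4  30   -14    6 ]
  [ 0   0   1  -1/2  1/6 ]
  [ 0   0   0     1    1 ]
  [ 0   0   0     0    1 ]
ρ3 → ρ3 − ρ4
  [ 1  -4  30   -14    6 ]
  [ 0   0   1  -1/2  1/6 ]
  [ 0   0   0     1    0 ]
  [ 0   0   0     0    1 ]
ρ2 → ρ2 − 1/6·ρ4
  [ 1  -4  30   -14  6 ]
  [ 0   0   1  -1/2  0 ]
  [ 0   0   0     1  0 ]
  [ 0   0   0     0  1 ]
ρ1 → ρ1 − 6·ρ4
  [ 1  -4  30   -14  0 ]
  [ 0   0   1  -1/2  0 ]
  [ 0   0   0     1  0 ]
  [ 0   0   0     0  1 ]
ρ2 → ρ2 + 1/2·ρ3
  [ 1  -4  30  -14  0 ]
  [ 0   0   1    0  0 ]
  [ 0   0   0    1  0 ]
  [ 0   0   0    0  1 ]
ρ1 → ρ1 + 14·ρ3
  [ 1  -4  30  0  0 ]
  [ 0   0   1  0  0 ]
  [ 0   0   0  1  0 ]
  [ 0   0   0  0  1 ]
ρ1 → ρ1 − 30·ρ2
  [ 1  -4  0  0  0 ]
  [ 0   0  1  0  0 ]
  [ 0   0  0  1  0 ]
  [ 0   0  0  0  1 ]

[[1, -4, 0, 0, 0], [0, 0, 1, 0, 0], [0, 0, 0, 1, 0], [0, 0, 0, 0, 1]]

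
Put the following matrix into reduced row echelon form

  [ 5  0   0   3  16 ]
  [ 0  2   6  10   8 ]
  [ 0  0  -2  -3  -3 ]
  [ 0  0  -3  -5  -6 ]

Multiply R1 by 1/5.
  [ 1  0   0  3/5  16/5 ]
  [ 0  2   6   10     8 ]
  [ 0  0  -2   -3    -3 ]
  [ 0  0  -3   -5    -6 ]
Multiply R2 by 1/2.
  [ 1  0   0  3/5  16/5 ]
  [ 0  1   3    5     4 ]
  [ 0  0  -2   -3    -3 ]
  [ 0  0  -3   -5    -6 ]
Multiply R3 by -1/2.
  [ 1  0   0  3/5  16/5 ]
  [ 0  1   3    5     4 ]
  [ 0  0   1  3/2   3/2 ]
  [ 0  0  -3   -5    -6 ]
Add 3 times R3 to R4.
  [ 1  0  0   3/5  16/5 ]
  [ 0  1  3     5     4 ]
  [ 0  0  1   3/2   3/2 ]
  [ 0  0  0  -1/2  -3/2 ]
Multiply R4 by -2.
  [ 1  0  0  3/5  16/5 ]
  [ 0  1  3    5     4 ]
  [ 0  0  1  3/2   3/2 ]
  [ 0  0  0    1     3 ]
Subtract 3/2 times R4 from R3.
  [ 1  0  0  3/5  16/5 ]
  [ 0  1  3    5     4 ]
  [ 0  0  1    0    -3 ]
  [ 0  0  0    1     3 ]
Subtract 5 times R4 from R2.
  [ 1  0  0  3/5  16/5 ]
  [ 0  1  3    0   -11 ]
  [ 0  0  1    0    -3 ]
  [ 0  0  0    1     3 ]
Subtract 3/5 times R4 from R1.
  [ 1  0  0  0  7/5 ]
  [ 0  1  3  0  -11 ]
  [ 0  0  1  0   -3 ]
  [ 0  0  0  1    3 ]
Subtract 3 times R3 from R2.
  [ 1  0  0  0  7/5 ]
  [ 0  1  0  0   -2 ]
  [ 0  0  1  0   -3 ]
  [ 0  0  0  1    3 ]

[[1, 0, 0, 0, 7/5], [0, 1, 0, 0, -2], [0, 0, 1, 0, -3], [0, 0, 0, 1, 3]]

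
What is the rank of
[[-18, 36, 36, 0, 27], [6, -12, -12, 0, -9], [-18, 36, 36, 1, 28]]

rank = 2

Multiply R1 by -1/18.
Subtract 6 times R1 from R2.
Add 18 times R1 to R3.
Swap R2 and R3.
The reduced form has 2 nonzero rows.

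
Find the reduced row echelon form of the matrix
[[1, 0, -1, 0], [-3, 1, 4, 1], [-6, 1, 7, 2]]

R2 -> R2 + 3·R1
  [  1  0  -1  0 ]
  [  0  1   1  1 ]
  [ -6  1   7  2 ]
R3 -> R3 + 6·R1
  [ 1  0  -1  0 ]
  [ 0  1   1  1 ]
  [ 0  1   1  2 ]
R3 -> R3 − R2
  [ 1  0  -1  0 ]
  [ 0  1   1  1 ]
  [ 0  0   0  1 ]
R2 -> R2 − R3
  [ 1  0  -1  0 ]
  [ 0  1   1  0 ]
  [ 0  0   0  1 ]

[[1, 0, -1, 0], [0, 1, 1, 0], [0, 0, 0, 1]]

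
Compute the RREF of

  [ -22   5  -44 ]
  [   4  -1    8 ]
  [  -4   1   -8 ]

[[1, 0, 2], [0, 1, 0], [0, 0, 0]]

Multiply r1 by -1/22.
  [  1  -5/22   2 ]
  [  4     -1   8 ]
  [ -4      1  -8 ]
Subtract 4 times r1 from r2.
  [  1  -5/22   2 ]
  [  0  -1/11   0 ]
  [ -4      1  -8 ]
Add 4 times r1 to r3.
  [ 1  -5/22  2 ]
  [ 0  -1/11  0 ]
  [ 0   1/11  0 ]
Multiply r2 by -11.
  [ 1  -5/22  2 ]
  [ 0      1  0 ]
  [ 0   1/11  0 ]
Subtract 1/11 times r2 from r3.
  [ 1  -5/22  2 ]
  [ 0      1  0 ]
  [ 0      0  0 ]
Add 5/22 times r2 to r1.
  [ 1  0  2 ]
  [ 0  1  0 ]
  [ 0  0  0 ]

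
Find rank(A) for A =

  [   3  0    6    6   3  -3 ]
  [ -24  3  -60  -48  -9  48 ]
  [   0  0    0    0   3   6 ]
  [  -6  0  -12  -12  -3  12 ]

R1 → 1/3·R1
  [   1  0    2    2   1  -1 ]
  [ -24  3  -60  -48  -9  48 ]
  [   0  0    0    0   3   6 ]
  [  -6  0  -12  -12  -3  12 ]
R2 → R2 + 24·R1
  [  1  0    2    2   1  -1 ]
  [  0  3  -12    0  15  24 ]
  [  0  0    0    0   3   6 ]
  [ -6  0  -12  -12  -3  12 ]
R4 → R4 + 6·R1
  [ 1  0    2  2   1  -1 ]
  [ 0  3  -12  0  15  24 ]
  [ 0  0    0  0   3   6 ]
  [ 0  0    0  0   3   6 ]
R2 → 1/3·R2
  [ 1  0   2  2  1  -1 ]
  [ 0  1  -4  0  5   8 ]
  [ 0  0   0  0  3   6 ]
  [ 0  0   0  0  3   6 ]
R3 → 1/3·R3
  [ 1  0   2  2  1  -1 ]
  [ 0  1  -4  0  5   8 ]
  [ 0  0   0  0  1   2 ]
  [ 0  0   0  0  3   6 ]
R4 → R4 − 3·R3
  [ 1  0   2  2  1  -1 ]
  [ 0  1  -4  0  5   8 ]
  [ 0  0   0  0  1   2 ]
  [ 0  0   0  0  0   0 ]
R2 → R2 − 5·R3
  [ 1  0   2  2  1  -1 ]
  [ 0  1  -4  0  0  -2 ]
  [ 0  0   0  0  1   2 ]
  [ 0  0   0  0  0   0 ]
R1 → R1 − R3
  [ 1  0   2  2  0  -3 ]
  [ 0  1  -4  0  0  -2 ]
  [ 0  0   0  0  1   2 ]
  [ 0  0   0  0  0   0 ]
The reduced form has 3 nonzero rows.

rank = 3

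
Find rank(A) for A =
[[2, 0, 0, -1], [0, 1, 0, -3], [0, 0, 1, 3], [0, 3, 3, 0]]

R1 → 1/2·R1
  [ 1  0  0  -1/2 ]
  [ 0  1  0    -3 ]
  [ 0  0  1     3 ]
  [ 0  3  3     0 ]
R4 → R4 − 3·R2
  [ 1  0  0  -1/2 ]
  [ 0  1  0    -3 ]
  [ 0  0  1     3 ]
  [ 0  0  3     9 ]
R4 → R4 − 3·R3
  [ 1  0  0  -1/2 ]
  [ 0  1  0    -3 ]
  [ 0  0  1     3 ]
  [ 0  0  0     0 ]
The reduced form has 3 nonzero rows.

rank = 3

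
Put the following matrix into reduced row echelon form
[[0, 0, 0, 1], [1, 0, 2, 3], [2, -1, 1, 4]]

R1 ↔ R2
R3 := R3 − 2·R1
R2 ↔ R3
R2 := -1·R2
R2 := R2 − 2·R3
R1 := R1 − 3·R3

[[1, 0, 2, 0], [0, 1, 3, 0], [0, 0, 0, 1]]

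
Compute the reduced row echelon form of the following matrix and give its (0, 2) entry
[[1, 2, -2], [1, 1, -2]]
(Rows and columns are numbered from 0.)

-2

r2 -> r2 − r1
  [ 1   2  -2 ]
  [ 0  -1   0 ]
r2 -> -1·r2
  [ 1  2  -2 ]
  [ 0  1   0 ]
r1 -> r1 − 2·r2
  [ 1  0  -2 ]
  [ 0  1   0 ]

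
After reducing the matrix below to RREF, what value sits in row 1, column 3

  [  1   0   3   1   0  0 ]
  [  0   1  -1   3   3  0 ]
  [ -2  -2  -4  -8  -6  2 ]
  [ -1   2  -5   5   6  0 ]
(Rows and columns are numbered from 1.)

3

Add 2 times ρ1 to ρ3.
  [  1   0   3   1   0  0 ]
  [  0   1  -1   3   3  0 ]
  [  0  -2   2  -6  -6  2 ]
  [ -1   2  -5   5   6  0 ]
Add ρ1 to ρ4.
  [ 1   0   3   1   0  0 ]
  [ 0   1  -1   3   3  0 ]
  [ 0  -2   2  -6  -6  2 ]
  [ 0   2  -2   6   6  0 ]
Add 2 times ρ2 to ρ3.
  [ 1  0   3  1  0  0 ]
  [ 0  1  -1  3  3  0 ]
  [ 0  0   0  0  0  2 ]
  [ 0  2  -2  6  6  0 ]
Subtract 2 times ρ2 from ρ4.
  [ 1  0   3  1  0  0 ]
  [ 0  1  -1  3  3  0 ]
  [ 0  0   0  0  0  2 ]
  [ 0  0   0  0  0  0 ]
Multiply ρ3 by 1/2.
  [ 1  0   3  1  0  0 ]
  [ 0  1  -1  3  3  0 ]
  [ 0  0   0  0  0  1 ]
  [ 0  0   0  0  0  0 ]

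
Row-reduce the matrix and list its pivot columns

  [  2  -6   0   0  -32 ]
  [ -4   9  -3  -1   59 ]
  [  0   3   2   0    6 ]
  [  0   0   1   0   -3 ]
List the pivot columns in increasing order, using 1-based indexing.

1, 2, 3, 4

r1 → 1/2·r1
  [  1  -3   0   0  -16 ]
  [ -4   9  -3  -1   59 ]
  [  0   3   2   0    6 ]
  [  0   0   1   0   -3 ]
r2 → r2 + 4·r1
  [ 1  -3   0   0  -16 ]
  [ 0  -3  -3  -1   -5 ]
  [ 0   3   2   0    6 ]
  [ 0   0   1   0   -3 ]
r2 → -1/3·r2
  [ 1  -3  0    0  -16 ]
  [ 0   1  1  1/3  5/3 ]
  [ 0   3  2    0    6 ]
  [ 0   0  1    0   -3 ]
r3 → r3 − 3·r2
  [ 1  -3   0    0  -16 ]
  [ 0   1   1  1/3  5/3 ]
  [ 0   0  -1   -1    1 ]
  [ 0   0   1    0   -3 ]
r3 → -1·r3
  [ 1  -3  0    0  -16 ]
  [ 0   1  1  1/3  5/3 ]
  [ 0   0  1    1   -1 ]
  [ 0   0  1    0   -3 ]
r4 → r4 − r3
  [ 1  -3  0    0  -16 ]
  [ 0   1  1  1/3  5/3 ]
  [ 0   0  1    1   -1 ]
  [ 0   0  0   -1   -2 ]
r4 → -1·r4
  [ 1  -3  0    0  -16 ]
  [ 0   1  1  1/3  5/3 ]
  [ 0   0  1    1   -1 ]
  [ 0   0  0    1    2 ]
r3 → r3 − r4
  [ 1  -3  0    0  -16 ]
  [ 0   1  1  1/3  5/3 ]
  [ 0   0  1    0   -3 ]
  [ 0   0  0    1    2 ]
r2 → r2 − 1/3·r4
  [ 1  -3  0  0  -16 ]
  [ 0   1  1  0    1 ]
  [ 0   0  1  0   -3 ]
  [ 0   0  0  1    2 ]
r2 → r2 − r3
  [ 1  -3  0  0  -16 ]
  [ 0   1  0  0    4 ]
  [ 0   0  1  0   -3 ]
  [ 0   0  0  1    2 ]
r1 → r1 + 3·r2
  [ 1  0  0  0  -4 ]
  [ 0  1  0  0   4 ]
  [ 0  0  1  0  -3 ]
  [ 0  0  0  1   2 ]
Pivot columns are the columns containing a leading 1.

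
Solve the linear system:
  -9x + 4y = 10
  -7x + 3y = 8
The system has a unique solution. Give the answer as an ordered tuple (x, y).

Form the augmented matrix and row-reduce:
  [ -9  4  |  10 ]
  [ -7  3  |   8 ]
R1 ← -1/9·R1
  [  1  -4/9  |  -10/9 ]
  [ -7     3  |      8 ]
R2 ← R2 + 7·R1
  [ 1  -4/9  |  -10/9 ]
  [ 0  -1/9  |    2/9 ]
R2 ← -9·R2
  [ 1  -4/9  |  -10/9 ]
  [ 0     1  |     -2 ]
R1 ← R1 + 4/9·R2
  [ 1  0  |  -2 ]
  [ 0  1  |  -2 ]
Reading off the last column: x = -2, y = -2.

(-2, -2)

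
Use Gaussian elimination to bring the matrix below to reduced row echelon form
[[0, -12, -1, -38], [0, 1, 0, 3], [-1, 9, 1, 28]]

[[1, 0, 0, 1], [0, 1, 0, 3], [0, 0, 1, 2]]

R1 <=> R3
  [ -1    9   1   28 ]
  [  0    1   0    3 ]
  [  0  -12  -1  -38 ]
R1 → -1·R1
  [ 1   -9  -1  -28 ]
  [ 0    1   0    3 ]
  [ 0  -12  -1  -38 ]
R3 → R3 + 12·R2
  [ 1  -9  -1  -28 ]
  [ 0   1   0    3 ]
  [ 0   0  -1   -2 ]
R3 → -1·R3
  [ 1  -9  -1  -28 ]
  [ 0   1   0    3 ]
  [ 0   0   1    2 ]
R1 → R1 + R3
  [ 1  -9  0  -26 ]
  [ 0   1  0    3 ]
  [ 0   0  1    2 ]
R1 → R1 + 9·R2
  [ 1  0  0  1 ]
  [ 0  1  0  3 ]
  [ 0  0  1  2 ]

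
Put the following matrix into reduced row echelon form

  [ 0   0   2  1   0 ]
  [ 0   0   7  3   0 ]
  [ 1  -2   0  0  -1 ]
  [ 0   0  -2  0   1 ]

[[1, -2, 0, 0, 0], [0, 0, 1, 0, 0], [0, 0, 0, 1, 0], [0, 0, 0, 0, 1]]

ρ1 <=> ρ3
  [ 1  -2   0  0  -1 ]
  [ 0   0   7  3   0 ]
  [ 0   0   2  1   0 ]
  [ 0   0  -2  0   1 ]
ρ2 -> 1/7·ρ2
  [ 1  -2   0    0  -1 ]
  [ 0   0   1  3/7   0 ]
  [ 0   0   2    1   0 ]
  [ 0   0  -2    0   1 ]
ρ3 -> ρ3 − 2·ρ2
  [ 1  -2   0    0  -1 ]
  [ 0   0   1  3/7   0 ]
  [ 0   0   0  1/7   0 ]
  [ 0   0  -2    0   1 ]
ρ4 -> ρ4 + 2·ρ2
  [ 1  -2  0    0  -1 ]
  [ 0   0  1  3/7   0 ]
  [ 0   0  0  1/7   0 ]
  [ 0   0  0  6/7   1 ]
ρ3 -> 7·ρ3
  [ 1  -2  0    0  -1 ]
  [ 0   0  1  3/7   0 ]
  [ 0   0  0    1   0 ]
  [ 0   0  0  6/7   1 ]
ρ4 -> ρ4 − 6/7·ρ3
  [ 1  -2  0    0  -1 ]
  [ 0   0  1  3/7   0 ]
  [ 0   0  0    1   0 ]
  [ 0   0  0    0   1 ]
ρ1 -> ρ1 + ρ4
  [ 1  -2  0    0  0 ]
  [ 0   0  1  3/7  0 ]
  [ 0   0  0    1  0 ]
  [ 0   0  0    0  1 ]
ρ2 -> ρ2 − 3/7·ρ3
  [ 1  -2  0  0  0 ]
  [ 0   0  1  0  0 ]
  [ 0   0  0  1  0 ]
  [ 0   0  0  0  1 ]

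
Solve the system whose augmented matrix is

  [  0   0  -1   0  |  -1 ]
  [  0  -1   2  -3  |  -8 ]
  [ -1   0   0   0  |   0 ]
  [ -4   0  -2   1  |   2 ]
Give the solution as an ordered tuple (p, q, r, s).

(0, -2, 1, 4)

ρ1 <-> ρ3
  [ -1   0   0   0  |   0 ]
  [  0  -1   2  -3  |  -8 ]
  [  0   0  -1   0  |  -1 ]
  [ -4   0  -2   1  |   2 ]
ρ1 := -1·ρ1
  [  1   0   0   0  |   0 ]
  [  0  -1   2  -3  |  -8 ]
  [  0   0  -1   0  |  -1 ]
  [ -4   0  -2   1  |   2 ]
ρ4 := ρ4 + 4·ρ1
  [ 1   0   0   0  |   0 ]
  [ 0  -1   2  -3  |  -8 ]
  [ 0   0  -1   0  |  -1 ]
  [ 0   0  -2   1  |   2 ]
ρ2 := -1·ρ2
  [ 1  0   0  0  |   0 ]
  [ 0  1  -2  3  |   8 ]
  [ 0  0  -1  0  |  -1 ]
  [ 0  0  -2  1  |   2 ]
ρ3 := -1·ρ3
  [ 1  0   0  0  |  0 ]
  [ 0  1  -2  3  |  8 ]
  [ 0  0   1  0  |  1 ]
  [ 0  0  -2  1  |  2 ]
ρ4 := ρ4 + 2·ρ3
  [ 1  0   0  0  |  0 ]
  [ 0  1  -2  3  |  8 ]
  [ 0  0   1  0  |  1 ]
  [ 0  0   0  1  |  4 ]
ρ2 := ρ2 − 3·ρ4
  [ 1  0   0  0  |   0 ]
  [ 0  1  -2  0  |  -4 ]
  [ 0  0   1  0  |   1 ]
  [ 0  0   0  1  |   4 ]
ρ2 := ρ2 + 2·ρ3
  [ 1  0  0  0  |   0 ]
  [ 0  1  0  0  |  -2 ]
  [ 0  0  1  0  |   1 ]
  [ 0  0  0  1  |   4 ]
Reading off the last column: p = 0, q = -2, r = 1, s = 4.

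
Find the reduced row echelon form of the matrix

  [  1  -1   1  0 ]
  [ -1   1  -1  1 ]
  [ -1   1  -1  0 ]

[[1, -1, 1, 0], [0, 0, 0, 1], [0, 0, 0, 0]]

Add ρ1 to ρ2.
  [  1  -1   1  0 ]
  [  0   0   0  1 ]
  [ -1   1  -1  0 ]
Add ρ1 to ρ3.
  [ 1  -1  1  0 ]
  [ 0   0  0  1 ]
  [ 0   0  0  0 ]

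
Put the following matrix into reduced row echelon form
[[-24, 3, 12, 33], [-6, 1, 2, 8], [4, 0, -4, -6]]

R1 := -1/24·R1
  [  1  -1/8  -1/2  -11/8 ]
  [ -6     1     2      8 ]
  [  4     0    -4     -6 ]
R2 := R2 + 6·R1
  [ 1  -1/8  -1/2  -11/8 ]
  [ 0   1/4    -1   -1/4 ]
  [ 4     0    -4     -6 ]
R3 := R3 − 4·R1
  [ 1  -1/8  -1/2  -11/8 ]
  [ 0   1/4    -1   -1/4 ]
  [ 0   1/2    -2   -1/2 ]
R2 := 4·R2
  [ 1  -1/8  -1/2  -11/8 ]
  [ 0     1    -4     -1 ]
  [ 0   1/2    -2   -1/2 ]
R3 := R3 − 1/2·R2
  [ 1  -1/8  -1/2  -11/8 ]
  [ 0     1    -4     -1 ]
  [ 0     0     0      0 ]
R1 := R1 + 1/8·R2
  [ 1  0  -1  -3/2 ]
  [ 0  1  -4    -1 ]
  [ 0  0   0     0 ]

[[1, 0, -1, -3/2], [0, 1, -4, -1], [0, 0, 0, 0]]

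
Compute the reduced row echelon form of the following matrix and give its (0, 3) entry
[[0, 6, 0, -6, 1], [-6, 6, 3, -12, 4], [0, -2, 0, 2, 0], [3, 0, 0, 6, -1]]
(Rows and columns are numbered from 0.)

Swap ρ1 and ρ2.
  [ -6   6  3  -12   4 ]
  [  0   6  0   -6   1 ]
  [  0  -2  0    2   0 ]
  [  3   0  0    6  -1 ]
Multiply ρ1 by -1/6.
  [ 1  -1  -1/2   2  -2/3 ]
  [ 0   6     0  -6     1 ]
  [ 0  -2     0   2     0 ]
  [ 3   0     0   6    -1 ]
Subtract 3 times ρ1 from ρ4.
  [ 1  -1  -1/2   2  -2/3 ]
  [ 0   6     0  -6     1 ]
  [ 0  -2     0   2     0 ]
  [ 0   3   3/2   0     1 ]
Multiply ρ2 by 1/6.
  [ 1  -1  -1/2   2  -2/3 ]
  [ 0   1     0  -1   1/6 ]
  [ 0  -2     0   2     0 ]
  [ 0   3   3/2   0     1 ]
Add 2 times ρ2 to ρ3.
  [ 1  -1  -1/2   2  -2/3 ]
  [ 0   1     0  -1   1/6 ]
  [ 0   0     0   0   1/3 ]
  [ 0   3   3/2   0     1 ]
Subtract 3 times ρ2 from ρ4.
  [ 1  -1  -1/2   2  -2/3 ]
  [ 0   1     0  -1   1/6 ]
  [ 0   0     0   0   1/3 ]
  [ 0   0   3/2   3   1/2 ]
Swap ρ3 and ρ4.
  [ 1  -1  -1/2   2  -2/3 ]
  [ 0   1     0  -1   1/6 ]
  [ 0   0   3/2   3   1/2 ]
  [ 0   0     0   0   1/3 ]
Multiply ρ3 by 2/3.
  [ 1  -1  -1/2   2  -2/3 ]
  [ 0   1     0  -1   1/6 ]
  [ 0   0     1   2   1/3 ]
  [ 0   0     0   0   1/3 ]
Multiply ρ4 by 3.
  [ 1  -1  -1/2   2  -2/3 ]
  [ 0   1     0  -1   1/6 ]
  [ 0   0     1   2   1/3 ]
  [ 0   0     0   0     1 ]
Subtract 1/3 times ρ4 from ρ3.
  [ 1  -1  -1/2   2  -2/3 ]
  [ 0   1     0  -1   1/6 ]
  [ 0   0     1   2     0 ]
  [ 0   0     0   0     1 ]
Subtract 1/6 times ρ4 from ρ2.
  [ 1  -1  -1/2   2  -2/3 ]
  [ 0   1     0  -1     0 ]
  [ 0   0     1   2     0 ]
  [ 0   0     0   0     1 ]
Add 2/3 times ρ4 to ρ1.
  [ 1  -1  -1/2   2  0 ]
  [ 0   1     0  -1  0 ]
  [ 0   0     1   2  0 ]
  [ 0   0     0   0  1 ]
Add 1/2 times ρ3 to ρ1.
  [ 1  -1  0   3  0 ]
  [ 0   1  0  -1  0 ]
  [ 0   0  1   2  0 ]
  [ 0   0  0   0  1 ]
Add ρ2 to ρ1.
  [ 1  0  0   2  0 ]
  [ 0  1  0  -1  0 ]
  [ 0  0  1   2  0 ]
  [ 0  0  0   0  1 ]

2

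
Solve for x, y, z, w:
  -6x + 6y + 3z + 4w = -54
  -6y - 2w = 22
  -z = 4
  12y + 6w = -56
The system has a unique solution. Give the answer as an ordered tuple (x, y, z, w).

(4/3, -5/3, -4, -6)

Form the augmented matrix and row-reduce:
  [ -6   6   3   4  |  -54 ]
  [  0  -6   0  -2  |   22 ]
  [  0   0  -1   0  |    4 ]
  [  0  12   0   6  |  -56 ]
ρ1 := -1/6·ρ1
ρ2 := -1/6·ρ2
ρ4 := ρ4 − 12·ρ2
ρ3 := -1·ρ3
ρ4 := 1/2·ρ4
ρ2 := ρ2 − 1/3·ρ4
ρ1 := ρ1 + 2/3·ρ4
ρ1 := ρ1 + 1/2·ρ3
ρ1 := ρ1 + ρ2
Reading off the last column: x = 4/3, y = -5/3, z = -4, w = -6.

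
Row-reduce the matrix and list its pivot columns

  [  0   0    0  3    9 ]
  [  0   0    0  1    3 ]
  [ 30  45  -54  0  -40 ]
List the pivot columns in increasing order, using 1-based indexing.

1, 4

ρ1 ↔ ρ3
ρ1 ← 1/30·ρ1
ρ3 ← ρ3 − 3·ρ2
Pivot columns are the columns containing a leading 1.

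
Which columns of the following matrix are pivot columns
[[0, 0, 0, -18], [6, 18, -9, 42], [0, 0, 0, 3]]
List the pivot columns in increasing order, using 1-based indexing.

r1 <=> r2
  [ 6  18  -9   42 ]
  [ 0   0   0  -18 ]
  [ 0   0   0    3 ]
r1 ← 1/6·r1
  [ 1  3  -3/2    7 ]
  [ 0  0     0  -18 ]
  [ 0  0     0    3 ]
r2 ← -1/18·r2
  [ 1  3  -3/2  7 ]
  [ 0  0     0  1 ]
  [ 0  0     0  3 ]
r3 ← r3 − 3·r2
  [ 1  3  -3/2  7 ]
  [ 0  0     0  1 ]
  [ 0  0     0  0 ]
r1 ← r1 − 7·r2
  [ 1  3  -3/2  0 ]
  [ 0  0     0  1 ]
  [ 0  0     0  0 ]
Pivot columns are the columns containing a leading 1.

1, 4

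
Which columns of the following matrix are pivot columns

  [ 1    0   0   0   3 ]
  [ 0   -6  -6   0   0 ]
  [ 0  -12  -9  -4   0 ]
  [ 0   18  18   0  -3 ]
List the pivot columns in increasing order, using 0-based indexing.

R2 := -1/6·R2
R3 := R3 + 12·R2
R4 := R4 − 18·R2
R3 := 1/3·R3
R4 := -1/3·R4
R1 := R1 − 3·R4
R2 := R2 − R3
Pivot columns are the columns containing a leading 1.

0, 1, 2, 4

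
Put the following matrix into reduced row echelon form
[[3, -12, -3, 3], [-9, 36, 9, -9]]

Multiply r1 by 1/3.
  [  1  -4  -1   1 ]
  [ -9  36   9  -9 ]
Add 9 times r1 to r2.
  [ 1  -4  -1  1 ]
  [ 0   0   0  0 ]

[[1, -4, -1, 1], [0, 0, 0, 0]]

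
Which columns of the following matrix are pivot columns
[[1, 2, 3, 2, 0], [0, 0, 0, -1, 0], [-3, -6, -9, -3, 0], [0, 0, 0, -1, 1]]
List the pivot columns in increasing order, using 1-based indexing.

R3 ← R3 + 3·R1
  [ 1  2  3   2  0 ]
  [ 0  0  0  -1  0 ]
  [ 0  0  0   3  0 ]
  [ 0  0  0  -1  1 ]
R2 ← -1·R2
  [ 1  2  3   2  0 ]
  [ 0  0  0   1  0 ]
  [ 0  0  0   3  0 ]
  [ 0  0  0  -1  1 ]
R3 ← R3 − 3·R2
  [ 1  2  3   2  0 ]
  [ 0  0  0   1  0 ]
  [ 0  0  0   0  0 ]
  [ 0  0  0  -1  1 ]
R4 ← R4 + R2
  [ 1  2  3  2  0 ]
  [ 0  0  0  1  0 ]
  [ 0  0  0  0  0 ]
  [ 0  0  0  0  1 ]
R3 <-> R4
  [ 1  2  3  2  0 ]
  [ 0  0  0  1  0 ]
  [ 0  0  0  0  1 ]
  [ 0  0  0  0  0 ]
R1 ← R1 − 2·R2
  [ 1  2  3  0  0 ]
  [ 0  0  0  1  0 ]
  [ 0  0  0  0  1 ]
  [ 0  0  0  0  0 ]
Pivot columns are the columns containing a leading 1.

1, 4, 5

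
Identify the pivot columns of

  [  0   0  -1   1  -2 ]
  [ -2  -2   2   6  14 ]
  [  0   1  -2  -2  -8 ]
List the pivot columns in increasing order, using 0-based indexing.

r1 <-> r2
r1 ← -1/2·r1
r2 <-> r3
r3 ← -1·r3
r2 ← r2 + 2·r3
r1 ← r1 + r3
r1 ← r1 − r2
Pivot columns are the columns containing a leading 1.

0, 1, 2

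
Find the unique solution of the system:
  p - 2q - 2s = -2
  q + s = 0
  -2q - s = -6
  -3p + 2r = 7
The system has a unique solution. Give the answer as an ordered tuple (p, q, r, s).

Form the augmented matrix and row-reduce:
  [  1  -2  0  -2  |  -2 ]
  [  0   1  0   1  |   0 ]
  [  0  -2  0  -1  |  -6 ]
  [ -3   0  2   0  |   7 ]
R4 := R4 + 3·R1
  [ 1  -2  0  -2  |  -2 ]
  [ 0   1  0   1  |   0 ]
  [ 0  -2  0  -1  |  -6 ]
  [ 0  -6  2  -6  |   1 ]
R3 := R3 + 2·R2
  [ 1  -2  0  -2  |  -2 ]
  [ 0   1  0   1  |   0 ]
  [ 0   0  0   1  |  -6 ]
  [ 0  -6  2  -6  |   1 ]
R4 := R4 + 6·R2
  [ 1  -2  0  -2  |  -2 ]
  [ 0   1  0   1  |   0 ]
  [ 0   0  0   1  |  -6 ]
  [ 0   0  2   0  |   1 ]
R3 <=> R4
  [ 1  -2  0  -2  |  -2 ]
  [ 0   1  0   1  |   0 ]
  [ 0   0  2   0  |   1 ]
  [ 0   0  0   1  |  -6 ]
R3 := 1/2·R3
  [ 1  -2  0  -2  |   -2 ]
  [ 0   1  0   1  |    0 ]
  [ 0   0  1   0  |  1/2 ]
  [ 0   0  0   1  |   -6 ]
R2 := R2 − R4
  [ 1  -2  0  -2  |   -2 ]
  [ 0   1  0   0  |    6 ]
  [ 0   0  1   0  |  1/2 ]
  [ 0   0  0   1  |   -6 ]
R1 := R1 + 2·R4
  [ 1  -2  0  0  |  -14 ]
  [ 0   1  0  0  |    6 ]
  [ 0   0  1  0  |  1/2 ]
  [ 0   0  0  1  |   -6 ]
R1 := R1 + 2·R2
  [ 1  0  0  0  |   -2 ]
  [ 0  1  0  0  |    6 ]
  [ 0  0  1  0  |  1/2 ]
  [ 0  0  0  1  |   -6 ]
Reading off the last column: p = -2, q = 6, r = 1/2, s = -6.

(-2, 6, 1/2, -6)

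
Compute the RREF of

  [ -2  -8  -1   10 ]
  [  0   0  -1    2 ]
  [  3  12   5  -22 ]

R1 → -1/2·R1
  [ 1   4  1/2   -5 ]
  [ 0   0   -1    2 ]
  [ 3  12    5  -22 ]
R3 → R3 − 3·R1
  [ 1  4  1/2  -5 ]
  [ 0  0   -1   2 ]
  [ 0  0  7/2  -7 ]
R2 → -1·R2
  [ 1  4  1/2  -5 ]
  [ 0  0    1  -2 ]
  [ 0  0  7/2  -7 ]
R3 → R3 − 7/2·R2
  [ 1  4  1/2  -5 ]
  [ 0  0    1  -2 ]
  [ 0  0    0   0 ]
R1 → R1 − 1/2·R2
  [ 1  4  0  -4 ]
  [ 0  0  1  -2 ]
  [ 0  0  0   0 ]

[[1, 4, 0, -4], [0, 0, 1, -2], [0, 0, 0, 0]]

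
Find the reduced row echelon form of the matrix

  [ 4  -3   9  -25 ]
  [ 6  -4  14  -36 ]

Multiply ρ1 by 1/4.
  [ 1  -3/4  9/4  -25/4 ]
  [ 6    -4   14    -36 ]
Subtract 6 times ρ1 from ρ2.
  [ 1  -3/4  9/4  -25/4 ]
  [ 0   1/2  1/2    3/2 ]
Multiply ρ2 by 2.
  [ 1  -3/4  9/4  -25/4 ]
  [ 0     1    1      3 ]
Add 3/4 times ρ2 to ρ1.
  [ 1  0  3  -4 ]
  [ 0  1  1   3 ]

[[1, 0, 3, -4], [0, 1, 1, 3]]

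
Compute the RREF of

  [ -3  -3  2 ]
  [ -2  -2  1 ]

[[1, 1, 0], [0, 0, 1]]

r1 → -1/3·r1
  [  1   1  -2/3 ]
  [ -2  -2     1 ]
r2 → r2 + 2·r1
  [ 1  1  -2/3 ]
  [ 0  0  -1/3 ]
r2 → -3·r2
  [ 1  1  -2/3 ]
  [ 0  0     1 ]
r1 → r1 + 2/3·r2
  [ 1  1  0 ]
  [ 0  0  1 ]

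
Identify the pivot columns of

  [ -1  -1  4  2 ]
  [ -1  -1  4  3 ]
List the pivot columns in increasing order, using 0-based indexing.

R1 -> -1·R1
  [  1   1  -4  -2 ]
  [ -1  -1   4   3 ]
R2 -> R2 + R1
  [ 1  1  -4  -2 ]
  [ 0  0   0   1 ]
R1 -> R1 + 2·R2
  [ 1  1  -4  0 ]
  [ 0  0   0  1 ]
Pivot columns are the columns containing a leading 1.

0, 3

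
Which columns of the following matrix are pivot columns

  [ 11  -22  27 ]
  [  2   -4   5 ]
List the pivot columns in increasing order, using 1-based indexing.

R1 ← 1/11·R1
  [ 1  -2  27/11 ]
  [ 2  -4      5 ]
R2 ← R2 − 2·R1
  [ 1  -2  27/11 ]
  [ 0   0   1/11 ]
R2 ← 11·R2
  [ 1  -2  27/11 ]
  [ 0   0      1 ]
R1 ← R1 − 27/11·R2
  [ 1  -2  0 ]
  [ 0   0  1 ]
Pivot columns are the columns containing a leading 1.

1, 3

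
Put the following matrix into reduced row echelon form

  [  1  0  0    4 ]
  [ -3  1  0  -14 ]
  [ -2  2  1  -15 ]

[[1, 0, 0, 4], [0, 1, 0, -2], [0, 0, 1, -3]]

Add 3 times r1 to r2.
  [  1  0  0    4 ]
  [  0  1  0   -2 ]
  [ -2  2  1  -15 ]
Add 2 times r1 to r3.
  [ 1  0  0   4 ]
  [ 0  1  0  -2 ]
  [ 0  2  1  -7 ]
Subtract 2 times r2 from r3.
  [ 1  0  0   4 ]
  [ 0  1  0  -2 ]
  [ 0  0  1  -3 ]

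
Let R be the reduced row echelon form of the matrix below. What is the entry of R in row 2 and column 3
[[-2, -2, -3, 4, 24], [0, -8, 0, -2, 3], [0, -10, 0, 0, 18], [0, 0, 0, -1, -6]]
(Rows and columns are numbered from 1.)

0

ρ1 := -1/2·ρ1
  [ 1    1  3/2  -2  -12 ]
  [ 0   -8    0  -2    3 ]
  [ 0  -10    0   0   18 ]
  [ 0    0    0  -1   -6 ]
ρ2 := -1/8·ρ2
  [ 1    1  3/2   -2   -12 ]
  [ 0    1    0  1/4  -3/8 ]
  [ 0  -10    0    0    18 ]
  [ 0    0    0   -1    -6 ]
ρ3 := ρ3 + 10·ρ2
  [ 1  1  3/2   -2   -12 ]
  [ 0  1    0  1/4  -3/8 ]
  [ 0  0    0  5/2  57/4 ]
  [ 0  0    0   -1    -6 ]
ρ3 := 2/5·ρ3
  [ 1  1  3/2   -2    -12 ]
  [ 0  1    0  1/4   -3/8 ]
  [ 0  0    0    1  57/10 ]
  [ 0  0    0   -1     -6 ]
ρ4 := ρ4 + ρ3
  [ 1  1  3/2   -2    -12 ]
  [ 0  1    0  1/4   -3/8 ]
  [ 0  0    0    1  57/10 ]
  [ 0  0    0    0  -3/10 ]
ρ4 := -10/3·ρ4
  [ 1  1  3/2   -2    -12 ]
  [ 0  1    0  1/4   -3/8 ]
  [ 0  0    0    1  57/10 ]
  [ 0  0    0    0      1 ]
ρ3 := ρ3 − 57/10·ρ4
  [ 1  1  3/2   -2   -12 ]
  [ 0  1    0  1/4  -3/8 ]
  [ 0  0    0    1     0 ]
  [ 0  0    0    0     1 ]
ρ2 := ρ2 + 3/8·ρ4
  [ 1  1  3/2   -2  -12 ]
  [ 0  1    0  1/4    0 ]
  [ 0  0    0    1    0 ]
  [ 0  0    0    0    1 ]
ρ1 := ρ1 + 12·ρ4
  [ 1  1  3/2   -2  0 ]
  [ 0  1    0  1/4  0 ]
  [ 0  0    0    1  0 ]
  [ 0  0    0    0  1 ]
ρ2 := ρ2 − 1/4·ρ3
  [ 1  1  3/2  -2  0 ]
  [ 0  1    0   0  0 ]
  [ 0  0    0   1  0 ]
  [ 0  0    0   0  1 ]
ρ1 := ρ1 + 2·ρ3
  [ 1  1  3/2  0  0 ]
  [ 0  1    0  0  0 ]
  [ 0  0    0  1  0 ]
  [ 0  0    0  0  1 ]
ρ1 := ρ1 − ρ2
  [ 1  0  3/2  0  0 ]
  [ 0  1    0  0  0 ]
  [ 0  0    0  1  0 ]
  [ 0  0    0  0  1 ]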